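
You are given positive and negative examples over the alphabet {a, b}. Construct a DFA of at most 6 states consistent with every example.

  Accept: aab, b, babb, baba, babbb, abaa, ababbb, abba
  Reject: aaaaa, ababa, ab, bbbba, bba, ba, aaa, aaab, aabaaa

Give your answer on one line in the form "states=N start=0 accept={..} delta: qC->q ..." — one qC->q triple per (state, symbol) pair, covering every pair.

Grow the machine one transition at a time. Run the examples from 0; the earliest place one falls off (shortest prefix, ties alphabetical) gets sent to the lowest-numbered state that keeps every Accept/Reject pair distinguishable — a pair clashes when both reach the same state with identical unread suffix — and to a fresh state only if none does.
a: 0a undefined. 0a->0: no, aab/ab meet in 0 with "b" left. Open state 1: 0a->1.
b: 0b undefined. 0b->0: ok.
aa: 1a undefined. 1a->0: ok.
ab: 1b undefined. 1b->0: no, aab/ab meet in 0. 1b->1: no, babb/aaaaa meet in 1. Open state 2: 1b->2.
aba: 2a undefined. 2a->0: no, abaa/aaaaa meet in 1. 2a->1: no, baba/aaaaa meet in 1. 2a->2: no, baba/ab meet in 2. Open state 3: 2a->3.
abb: 2b undefined. 2b->0: no, abba/aaaaa meet in 1. 2b->1: no, babb/aaaaa meet in 1. 2b->2: no, babb/ab meet in 2. 2b->3: ok.
abaa: 3a undefined. 3a->0: ok.
abab: 3b undefined. 3b->0: ok.
All examples now run through 4 states with every (state, symbol) defined. Accept strings end in {0,3}, Reject strings end in {1,2}; accept={0,3}.

states=4 start=0 accept={0,3} delta: 0a->1 0b->0 1a->0 1b->2 2a->3 2b->3 3a->0 3b->0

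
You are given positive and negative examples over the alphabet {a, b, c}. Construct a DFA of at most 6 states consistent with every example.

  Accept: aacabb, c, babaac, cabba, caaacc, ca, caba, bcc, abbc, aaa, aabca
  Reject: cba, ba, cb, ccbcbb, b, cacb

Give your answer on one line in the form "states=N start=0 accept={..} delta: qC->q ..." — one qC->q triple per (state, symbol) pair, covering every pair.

states=4 start=0 accept={0,2,3} delta: 0a->0 0b->1 0c->2 1a->1 1b->1 1c->0 2a->3 2b->1 2c->0 3a->0 3b->3 3c->0

Grow the machine one transition at a time. Run the examples from 0; the earliest place one falls off (shortest prefix, ties alphabetical) gets sent to the lowest-numbered state that keeps every Accept/Reject pair distinguishable — a pair clashes when both reach the same state with identical unread suffix — and to a fresh state only if none does.
a: 0a undefined. 0a->0: ok.
b: 0b undefined. 0b->0: no, aaa/ba meet in 0. Open state 1: 0b->1.
c: 0c undefined. 0c->0: no, caba/cba meet in 1 with "a" left. 0c->1: no, c/b meet in 1. Open state 2: 0c->2.
ba: 1a undefined. 1a->0: no, aaa/ba meet in 0. 1a->1: ok.
bc: 1c undefined. 1c->0: ok.
ca: 2a undefined. 2a->0: no, caba/ba meet in 1. 2a->1: no, ca/ba meet in 1. 2a->2: no, caba/cba meet in 2 with "ba" left. Open state 3: 2a->3.
cb: 2b undefined. 2b->0: no, aaa/cba meet in 0. 2b->1: ok.
cc: 2c undefined. 2c->0: ok.
abb: 1b undefined. 1b->0: no, aaa/ccbcbb meet in 0. 1b->1: ok.
caa: 3a undefined. 3a->0: ok.
cab: 3b undefined. 3b->0: no, aacabb/cba meet in 1. 3b->1: no, aacabb/cba meet in 1. 3b->2: no, aacabb/cba meet in 1. 3b->3: ok.
cac: 3c undefined. 3c->0: ok.
All examples now run through 4 states with every (state, symbol) defined. Accept strings end in {0,2,3}, Reject strings end in {1}; accept={0,2,3}.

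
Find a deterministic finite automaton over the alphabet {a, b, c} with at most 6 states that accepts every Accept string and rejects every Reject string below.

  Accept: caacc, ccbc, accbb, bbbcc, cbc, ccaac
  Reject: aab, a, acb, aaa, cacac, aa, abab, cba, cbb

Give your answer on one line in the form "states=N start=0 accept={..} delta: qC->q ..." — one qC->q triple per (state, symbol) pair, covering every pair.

Grow the machine one transition at a time. Run the examples from 0; the earliest place one falls off (shortest prefix, ties alphabetical) gets sent to the lowest-numbered state that keeps every Accept/Reject pair distinguishable — a pair clashes when both reach the same state with identical unread suffix — and to a fresh state only if none does.
a: 0a undefined. 0a->0: ok.
b: 0b undefined. 0b->0: ok.
c: 0c undefined. 0c->0: no, caacc/aab meet in 0. Open state 1: 0c->1.
ca: 1a undefined. 1a->0: ok.
cb: 1b undefined. 1b->0: no, cbc/cacac meet in 1. 1b->1: ok.
cc: 1c undefined. 1c->0: no, caacc/aab meet in 0. 1c->1: no, caacc/acb meet in 1. Open state 2: 1c->2.
cca: 2a undefined. 2a->0: no, ccaac/acb meet in 1. 2a->1: no, ccaac/acb meet in 1. 2a->2: ok.
ccb: 2b undefined. 2b->0: no, ccbc/acb meet in 1. 2b->1: no, accbb/acb meet in 1. 2b->2: ok.
ccbc: 2c undefined. 2c->0: no, ccbc/aab meet in 0. 2c->1: no, ccbc/acb meet in 1. 2c->2: ok.
All examples now run through 3 states with every (state, symbol) defined. Accept strings end in {2}, Reject strings end in {0,1}; accept={2}.

states=3 start=0 accept={2} delta: 0a->0 0b->0 0c->1 1a->0 1b->1 1c->2 2a->2 2b->2 2c->2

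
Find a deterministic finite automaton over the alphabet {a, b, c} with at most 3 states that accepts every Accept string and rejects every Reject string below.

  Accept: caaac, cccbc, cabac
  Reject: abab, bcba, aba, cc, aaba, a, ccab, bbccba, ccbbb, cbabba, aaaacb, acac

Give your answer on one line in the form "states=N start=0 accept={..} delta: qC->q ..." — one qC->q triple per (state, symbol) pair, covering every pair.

states=3 start=0 accept={1} delta: 0a->0 0b->0 0c->1 1a->2 1b->0 1c->0 2a->0 2b->0 2c->0

Grow the machine one transition at a time. Run the examples from 0; the earliest place one falls off (shortest prefix, ties alphabetical) gets sent to the lowest-numbered state that keeps every Accept/Reject pair distinguishable — a pair clashes when both reach the same state with identical unread suffix — and to a fresh state only if none does.
a: 0a undefined. 0a->0: ok.
b: 0b undefined. 0b->0: ok.
c: 0c undefined. 0c->0: no, caaac/abab meet in 0. Open state 1: 0c->1.
ca: 1a undefined. 1a->0: no, caaac/acac meet in 1. 1a->1: no, caaac/cc meet in 1 with "c" left. Open state 2: 1a->2.
cb: 1b undefined. 1b->0: ok.
cc: 1c undefined. 1c->0: ok.
caa: 2a undefined. 2a->0: ok.
cab: 2b undefined. 2b->0: ok.
acac: 2c undefined. 2c->0: ok.
All examples now run through 3 states with every (state, symbol) defined. Accept strings end in {1}, Reject strings end in {0}; accept={1}.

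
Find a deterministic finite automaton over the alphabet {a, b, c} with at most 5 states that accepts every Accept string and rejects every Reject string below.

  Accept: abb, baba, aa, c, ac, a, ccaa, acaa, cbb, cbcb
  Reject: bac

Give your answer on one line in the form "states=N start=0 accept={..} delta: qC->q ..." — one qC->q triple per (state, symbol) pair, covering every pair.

states=2 start=0 accept={0} delta: 0a->0 0b->1 0c->0 1a->1 1b->0 1c->1

Fold the examples into a partial DFA from state 0: repeatedly fix the first undefined (state, symbol) met by the shortest-then-alphabetical prefix, trying targets in increasing order and rejecting any under which an Accept and a Reject string meet in one state with the same remainder; add a state when all current targets are rejected. Accepting states are where Accept strings end.
a: 0a undefined. 0a->0: ok.
b: 0b undefined. 0b->0: no, c/bac meet in 0 with "c" left. Open state 1: 0b->1.
c: 0c undefined. 0c->0: ok.
ba: 1a undefined. 1a->0: no, baba/bac meet in 0. 1a->1: ok.
abb: 1b undefined. 1b->0: ok.
bac: 1c undefined. 1c->0: no, abb/bac meet in 0. 1c->1: ok.
All examples now run through 2 states with every (state, symbol) defined. Accept strings end in {0}, Reject strings end in {1}; accept={0}.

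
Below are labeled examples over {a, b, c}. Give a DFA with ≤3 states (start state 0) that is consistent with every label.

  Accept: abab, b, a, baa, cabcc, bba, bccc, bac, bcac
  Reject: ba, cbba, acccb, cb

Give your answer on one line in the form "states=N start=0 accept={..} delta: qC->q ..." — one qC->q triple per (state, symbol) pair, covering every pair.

states=3 start=0 accept={0,1} delta: 0a->0 0b->1 0c->1 1a->2 1b->2 1c->0 2a->0 2b->1 2c->0

State merging on the prefix tree: take the shortest (then alphabetical) example prefix whose next move is undefined and point that move at state 0, else 1, else 2, ...; a target is out if some Accept/Reject pair would then sit in one state with the same input left (inseparable). If every existing state is out, open a new one.
a: 0a undefined. 0a->0: ok.
b: 0b undefined. 0b->0: no, abab/ba meet in 0. Open state 1: 0b->1.
c: 0c undefined. 0c->0: no, b/acccb meet in 1. 0c->1: ok.
ba: 1a undefined. 1a->0: no, a/ba meet in 0. 1a->1: no, abab/cb meet in 1 with "b" left. Open state 2: 1a->2.
bb: 1b undefined. 1b->0: no, a/cb meet in 0. 1b->1: no, b/cb meet in 1. 1b->2: ok.
bc: 1c undefined. 1c->0: ok.
baa: 2a undefined. 2a->0: ok.
bac: 2c undefined. 2c->0: ok.
cab: 2b undefined. 2b->0: no, abab/cbba meet in 0. 2b->1: ok.
All examples now run through 3 states with every (state, symbol) defined. Accept strings end in {0,1}, Reject strings end in {2}; accept={0,1}.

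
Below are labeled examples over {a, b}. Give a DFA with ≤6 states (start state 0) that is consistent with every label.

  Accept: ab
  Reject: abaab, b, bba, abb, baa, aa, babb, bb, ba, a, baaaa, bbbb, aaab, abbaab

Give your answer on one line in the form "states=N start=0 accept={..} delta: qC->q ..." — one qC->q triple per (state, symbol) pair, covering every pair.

states=4 start=0 accept={3} delta: 0a->1 0b->0 1a->2 1b->3 2a->0 2b->0 3a->1 3b->0

State merging on the prefix tree: take the shortest (then alphabetical) example prefix whose next move is undefined and point that move at state 0, else 1, else 2, ...; a target is out if some Accept/Reject pair would then sit in one state with the same input left (inseparable). If every existing state is out, open a new one.
a: 0a undefined. 0a->0: no, ab/b meet in 0 with "b" left. Open state 1: 0a->1.
b: 0b undefined. 0b->0: ok.
aa: 1a undefined. 1a->0: no, ab/aaab meet in 1 with "b" left. 1a->1: no, ab/aaab meet in 1 with "b" left. Open state 2: 1a->2.
ab: 1b undefined. 1b->0: no, ab/b meet in 0. 1b->1: no, ab/bba meet in 1. 1b->2: no, ab/baa meet in 2. Open state 3: 1b->3.
aaa: 2a undefined. 2a->0: ok.
aba: 3a undefined. 3a->0: no, ab/abaab meet in 3. 3a->1: ok.
abb: 3b undefined. 3b->0: ok.
abaab: 2b undefined. 2b->0: ok.
All examples now run through 4 states with every (state, symbol) defined. Accept strings end in {3}, Reject strings end in {0,1,2}; accept={3}.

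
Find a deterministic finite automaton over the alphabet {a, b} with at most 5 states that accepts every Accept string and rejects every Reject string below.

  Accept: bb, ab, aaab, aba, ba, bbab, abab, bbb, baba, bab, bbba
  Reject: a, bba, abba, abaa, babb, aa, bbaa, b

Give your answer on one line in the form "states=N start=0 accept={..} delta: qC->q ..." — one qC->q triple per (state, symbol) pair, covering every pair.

Fold the examples into a partial DFA from state 0: repeatedly fix the first undefined (state, symbol) met by the shortest-then-alphabetical prefix, trying targets in increasing order and rejecting any under which an Accept and a Reject string meet in one state with the same remainder; add a state when all current targets are rejected. Accepting states are where Accept strings end.
a: 0a undefined. 0a->0: no, ab/b meet in 0 with "b" left. Open state 1: 0a->1.
b: 0b undefined. 0b->0: no, bb/b meet in 0. 0b->1: no, aba/bba meet in 1 with "ba" left. Open state 2: 0b->2.
aa: 1a undefined. 1a->0: ok.
ab: 1b undefined. 1b->0: no, ab/abaa meet in 0. 1b->1: no, ab/a meet in 1. 1b->2: no, ab/b meet in 2. Open state 3: 1b->3.
ba: 2a undefined. 2a->0: no, bb/babb meet in 2 with "b" left. 2a->1: no, ba/a meet in 1. 2a->2: no, ba/b meet in 2. 2a->3: no, baba/abba meet in 3 with "ba" left. Open state 4: 2a->4.
bb: 2b undefined. 2b->0: no, bb/aa meet in 0. 2b->1: no, bb/a meet in 1. 2b->2: no, bb/b meet in 2. 2b->3: no, aba/bba meet in 3 with "a" left. 2b->4: ok.
aba: 3a undefined. 3a->0: no, aba/aa meet in 0. 3a->1: no, aba/a meet in 1. 3a->2: no, bb/abaa meet in 4. 3a->3: no, ab/abaa meet in 3. 3a->4: ok.
abb: 3b undefined. 3b->0: ok.
bab: 4b undefined. 4b->0: no, abab/aa meet in 0. 4b->1: no, ab/babb meet in 3. 4b->2: no, bb/babb meet in 4. 4b->3: ok.
bba: 4a undefined. 4a->0: no, bbab/b meet in 2. 4a->1: ok.
All examples now run through 5 states with every (state, symbol) defined. Accept strings end in {3,4}, Reject strings end in {0,1,2}; accept={3,4}.

states=5 start=0 accept={3,4} delta: 0a->1 0b->2 1a->0 1b->3 2a->4 2b->4 3a->4 3b->0 4a->1 4b->3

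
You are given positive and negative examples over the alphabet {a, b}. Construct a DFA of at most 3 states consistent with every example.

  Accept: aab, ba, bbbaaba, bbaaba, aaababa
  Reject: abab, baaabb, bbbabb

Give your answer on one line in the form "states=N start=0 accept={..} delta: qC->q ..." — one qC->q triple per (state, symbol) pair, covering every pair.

states=3 start=0 accept={0,1} delta: 0a->0 0b->1 1a->1 1b->2 2a->0 2b->2

Grow the machine one transition at a time. Run the examples from 0; the earliest place one falls off (shortest prefix, ties alphabetical) gets sent to the lowest-numbered state that keeps every Accept/Reject pair distinguishable — a pair clashes when both reach the same state with identical unread suffix — and to a fresh state only if none does.
a: 0a undefined. 0a->0: ok.
b: 0b undefined. 0b->0: no, aab/abab meet in 0. Open state 1: 0b->1.
ba: 1a undefined. 1a->0: no, aab/abab meet in 1. 1a->1: ok.
bb: 1b undefined. 1b->0: no, aab/baaabb meet in 1. 1b->1: no, aab/abab meet in 1. Open state 2: 1b->2.
bba: 2a undefined. 2a->0: ok.
bbb: 2b undefined. 2b->0: no, aaababa/baaabb meet in 0. 2b->1: no, aab/baaabb meet in 1. 2b->2: ok.
All examples now run through 3 states with every (state, symbol) defined. Accept strings end in {0,1}, Reject strings end in {2}; accept={0,1}.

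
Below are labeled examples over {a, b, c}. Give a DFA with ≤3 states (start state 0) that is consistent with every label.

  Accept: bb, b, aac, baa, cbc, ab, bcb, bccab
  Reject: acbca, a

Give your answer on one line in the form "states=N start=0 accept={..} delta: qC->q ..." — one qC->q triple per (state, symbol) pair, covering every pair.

states=3 start=0 accept={1,2} delta: 0a->0 0b->1 0c->1 1a->1 1b->1 1c->2 2a->0 2b->1 2c->0

Fold the examples into a partial DFA from state 0: repeatedly fix the first undefined (state, symbol) met by the shortest-then-alphabetical prefix, trying targets in increasing order and rejecting any under which an Accept and a Reject string meet in one state with the same remainder; add a state when all current targets are rejected. Accepting states are where Accept strings end.
a: 0a undefined. 0a->0: ok.
b: 0b undefined. 0b->0: no, bb/a meet in 0. Open state 1: 0b->1.
c: 0c undefined. 0c->0: no, aac/a meet in 0. 0c->1: ok.
ba: 1a undefined. 1a->0: no, baa/a meet in 0. 1a->1: ok.
bb: 1b undefined. 1b->0: no, bb/a meet in 0. 1b->1: ok.
bc: 1c undefined. 1c->0: no, cbc/acbca meet in 0. 1c->1: no, bb/acbca meet in 1. Open state 2: 1c->2.
bcb: 2b undefined. 2b->0: no, bcb/a meet in 0. 2b->1: ok.
bcc: 2c undefined. 2c->0: ok.
acbca: 2a undefined. 2a->0: ok.
All examples now run through 3 states with every (state, symbol) defined. Accept strings end in {1,2}, Reject strings end in {0}; accept={1,2}.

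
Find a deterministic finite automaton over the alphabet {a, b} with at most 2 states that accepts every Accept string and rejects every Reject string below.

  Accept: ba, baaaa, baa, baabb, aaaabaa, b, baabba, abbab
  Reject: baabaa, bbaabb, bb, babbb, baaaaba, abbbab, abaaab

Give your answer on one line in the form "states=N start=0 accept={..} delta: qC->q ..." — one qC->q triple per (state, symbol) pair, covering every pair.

states=2 start=0 accept={1} delta: 0a->0 0b->1 1a->1 1b->0

Grow the machine one transition at a time. Run the examples from 0; the earliest place one falls off (shortest prefix, ties alphabetical) gets sent to the lowest-numbered state that keeps every Accept/Reject pair distinguishable — a pair clashes when both reach the same state with identical unread suffix — and to a fresh state only if none does.
a: 0a undefined. 0a->0: ok.
b: 0b undefined. 0b->0: no, ba/baabaa meet in 0. Open state 1: 0b->1.
ba: 1a undefined. 1a->0: no, ba/baabaa meet in 0. 1a->1: ok.
bb: 1b undefined. 1b->0: ok.
All examples now run through 2 states with every (state, symbol) defined. Accept strings end in {1}, Reject strings end in {0}; accept={1}.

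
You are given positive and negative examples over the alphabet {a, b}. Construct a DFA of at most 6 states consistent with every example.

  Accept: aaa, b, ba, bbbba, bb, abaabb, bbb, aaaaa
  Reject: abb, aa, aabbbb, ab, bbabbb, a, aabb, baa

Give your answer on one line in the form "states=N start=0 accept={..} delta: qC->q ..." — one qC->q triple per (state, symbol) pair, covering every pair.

Grow the machine one transition at a time. Run the examples from 0; the earliest place one falls off (shortest prefix, ties alphabetical) gets sent to the lowest-numbered state that keeps every Accept/Reject pair distinguishable — a pair clashes when both reach the same state with identical unread suffix — and to a fresh state only if none does.
a: 0a undefined. 0a->0: no, aaa/aa meet in 0. Open state 1: 0a->1.
b: 0b undefined. 0b->0: no, ba/a meet in 1. 0b->1: no, aaa/baa meet in 1 with "aa" left. Open state 2: 0b->2.
aa: 1a undefined. 1a->0: no, aaa/a meet in 1. 1a->1: no, aaa/aa meet in 1. 1a->2: no, b/aa meet in 2. Open state 3: 1a->3.
ab: 1b undefined. 1b->0: no, b/abb meet in 2. 1b->1: ok.
ba: 2a undefined. 2a->0: ok.
bb: 2b undefined. 2b->0: no, bbbba/abb meet in 1. 2b->1: no, bbbba/aa meet in 3. 2b->2: no, b/bbabbb meet in 2. 2b->3: no, bb/aa meet in 3. Open state 4: 2b->4.
aaa: 3a undefined. 3a->0: no, aaaaa/aa meet in 3. 3a->1: no, aaa/abb meet in 1. 3a->2: no, aaaaa/abb meet in 1. 3a->3: no, aaa/aa meet in 3. 3a->4: ok.
aab: 3b undefined. 3b->0: no, b/aabb meet in 2. 3b->1: ok.
bba: 4a undefined. 4a->0: no, bbb/bbabbb meet in 4 with "b" left. 4a->1: no, aaaaa/aa meet in 3. 4a->2: no, abaabb/bbabbb meet in 4 with "bb" left. 4a->3: ok.
bbb: 4b undefined. 4b->0: ok.
All examples now run through 5 states with every (state, symbol) defined. Accept strings end in {0,2,4}, Reject strings end in {1,3}; accept={0,2,4}.

states=5 start=0 accept={0,2,4} delta: 0a->1 0b->2 1a->3 1b->1 2a->0 2b->4 3a->4 3b->1 4a->3 4b->0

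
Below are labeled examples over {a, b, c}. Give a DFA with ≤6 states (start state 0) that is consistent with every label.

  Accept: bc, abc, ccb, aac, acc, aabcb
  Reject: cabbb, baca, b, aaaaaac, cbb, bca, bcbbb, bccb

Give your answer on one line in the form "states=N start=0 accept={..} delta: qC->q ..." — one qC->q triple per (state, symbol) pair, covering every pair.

State merging on the prefix tree: take the shortest (then alphabetical) example prefix whose next move is undefined and point that move at state 0, else 1, else 2, ...; a target is out if some Accept/Reject pair would then sit in one state with the same input left (inseparable). If every existing state is out, open a new one.
a: 0a undefined. 0a->0: no, aac/aaaaaac meet in 0 with "c" left. Open state 1: 0a->1.
b: 0b undefined. 0b->0: no, ccb/bccb meet in 0 with "ccb" left. 0b->1: ok.
c: 0c undefined. 0c->0: no, ccb/b meet in 1. 0c->1: ok.
aa: 1a undefined. 1a->0: no, aac/b meet in 1. 1a->1: no, bc/aaaaaac meet in 1 with "c" left. Open state 2: 1a->2.
ab: 1b undefined. 1b->0: no, abc/b meet in 1. 1b->1: ok.
ac: 1c undefined. 1c->0: no, ccb/b meet in 1. 1c->1: no, bc/b meet in 1. 1c->2: ok.
aaa: 2a undefined. 2a->0: ok.
aab: 2b undefined. 2b->0: no, ccb/bca meet in 0. 2b->1: no, ccb/cabbb meet in 1. 2b->2: no, bc/cabbb meet in 2. Open state 3: 2b->3.
aac: 2c undefined. 2c->0: no, aac/bca meet in 0. 2c->1: no, bc/baca meet in 2. 2c->2: no, ccb/bccb meet in 3. 2c->3: ok.
aabc: 3c undefined. 3c->0: no, aabcb/b meet in 1. 3c->1: no, aabcb/b meet in 1. 3c->2: ok.
baca: 3a undefined. 3a->0: ok.
bcbb: 3b undefined. 3b->0: ok.
All examples now run through 4 states with every (state, symbol) defined. Accept strings end in {2,3}, Reject strings end in {0,1}; accept={2,3}.

states=4 start=0 accept={2,3} delta: 0a->1 0b->1 0c->1 1a->2 1b->1 1c->2 2a->0 2b->3 2c->3 3a->0 3b->0 3c->2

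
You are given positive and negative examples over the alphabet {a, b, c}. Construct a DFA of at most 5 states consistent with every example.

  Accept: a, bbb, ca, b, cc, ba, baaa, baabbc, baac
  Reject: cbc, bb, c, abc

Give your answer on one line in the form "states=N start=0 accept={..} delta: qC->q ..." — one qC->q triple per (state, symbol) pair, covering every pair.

states=4 start=0 accept={0,1,3} delta: 0a->0 0b->1 0c->2 1a->3 1b->2 1c->2 2a->0 2b->0 2c->0 3a->3 3b->1 3c->0

State merging on the prefix tree: take the shortest (then alphabetical) example prefix whose next move is undefined and point that move at state 0, else 1, else 2, ...; a target is out if some Accept/Reject pair would then sit in one state with the same input left (inseparable). If every existing state is out, open a new one.
a: 0a undefined. 0a->0: ok.
b: 0b undefined. 0b->0: no, a/bb meet in 0. Open state 1: 0b->1.
c: 0c undefined. 0c->0: no, a/c meet in 0. 0c->1: no, b/c meet in 1. Open state 2: 0c->2.
ba: 1a undefined. 1a->0: no, baac/c meet in 2. 1a->1: no, baac/abc meet in 1 with "c" left. 1a->2: no, ba/c meet in 2. Open state 3: 1a->3.
bb: 1b undefined. 1b->0: no, a/bb meet in 0. 1b->1: no, bbb/bb meet in 1. 1b->2: ok.
ca: 2a undefined. 2a->0: ok.
cb: 2b undefined. 2b->0: ok.
cc: 2c undefined. 2c->0: ok.
abc: 1c undefined. 1c->0: no, a/abc meet in 0. 1c->1: no, b/abc meet in 1. 1c->2: ok.
baa: 3a undefined. 3a->0: no, baac/cbc meet in 2. 3a->1: no, baabbc/cbc meet in 2. 3a->2: no, baabbc/cbc meet in 2. 3a->3: ok.
baab: 3b undefined. 3b->0: no, baabbc/cbc meet in 2. 3b->1: ok.
baac: 3c undefined. 3c->0: ok.
All examples now run through 4 states with every (state, symbol) defined. Accept strings end in {0,1,3}, Reject strings end in {2}; accept={0,1,3}.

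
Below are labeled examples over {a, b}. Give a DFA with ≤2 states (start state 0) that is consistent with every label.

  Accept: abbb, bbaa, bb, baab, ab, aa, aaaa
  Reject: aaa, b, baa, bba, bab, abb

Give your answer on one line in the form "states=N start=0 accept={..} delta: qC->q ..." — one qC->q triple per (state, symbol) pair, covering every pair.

Fold the examples into a partial DFA from state 0: repeatedly fix the first undefined (state, symbol) met by the shortest-then-alphabetical prefix, trying targets in increasing order and rejecting any under which an Accept and a Reject string meet in one state with the same remainder; add a state when all current targets are rejected. Accepting states are where Accept strings end.
a: 0a undefined. 0a->0: no, bb/abb meet in 0 with "bb" left. Open state 1: 0a->1.
b: 0b undefined. 0b->0: no, bbaa/baa meet in 1 with "a" left. 0b->1: ok.
aa: 1a undefined. 1a->0: ok.
ab: 1b undefined. 1b->0: ok.
All examples now run through 2 states with every (state, symbol) defined. Accept strings end in {0}, Reject strings end in {1}; accept={0}.

states=2 start=0 accept={0} delta: 0a->1 0b->1 1a->0 1b->0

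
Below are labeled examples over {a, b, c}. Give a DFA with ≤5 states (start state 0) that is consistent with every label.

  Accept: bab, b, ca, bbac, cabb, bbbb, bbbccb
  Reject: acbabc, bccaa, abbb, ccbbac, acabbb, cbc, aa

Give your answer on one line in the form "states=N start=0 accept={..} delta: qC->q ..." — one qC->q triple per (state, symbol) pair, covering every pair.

states=5 start=0 accept={1,2,3} delta: 0a->0 0b->1 0c->1 1a->2 1b->3 1c->1 2a->0 2b->1 2c->0 3a->1 3b->4 3c->0 4a->2 4b->1 4c->0

Fold the examples into a partial DFA from state 0: repeatedly fix the first undefined (state, symbol) met by the shortest-then-alphabetical prefix, trying targets in increasing order and rejecting any under which an Accept and a Reject string meet in one state with the same remainder; add a state when all current targets are rejected. Accepting states are where Accept strings end.
a: 0a undefined. 0a->0: ok.
b: 0b undefined. 0b->0: no, bab/abbb meet in 0. Open state 1: 0b->1.
c: 0c undefined. 0c->0: no, ca/aa meet in 0. 0c->1: ok.
ba: 1a undefined. 1a->0: no, ca/aa meet in 0. 1a->1: no, cabb/abbb meet in 1 with "bb" left. Open state 2: 1a->2.
bb: 1b undefined. 1b->0: no, b/abbb meet in 1. 1b->1: no, b/abbb meet in 1. 1b->2: no, bab/abbb meet in 2 with "b" left. Open state 3: 1b->3.
bc: 1c undefined. 1c->0: no, bbac/ccbbac meet in 3 with "ac" left. 1c->1: ok.
bab: 2b undefined. 2b->0: no, bab/aa meet in 0. 2b->1: ok.
bba: 3a undefined. 3a->0: no, bab/acbabc meet in 1. 3a->1: ok.
bbb: 3b undefined. 3b->0: no, bab/ccbbac meet in 1. 3b->1: no, bab/abbb meet in 1. 3b->2: no, ca/abbb meet in 2. 3b->3: no, bab/ccbbac meet in 1. Open state 4: 3b->4.
cbc: 3c undefined. 3c->0: ok.
bbbb: 4b undefined. 4b->0: no, bbbb/acbabc meet in 0. 4b->1: ok.
bbbc: 4c undefined. 4c->0: ok.
bccaa: 2a undefined. 2a->0: ok.
ccbba: 4a undefined. 4a->0: no, bab/ccbbac meet in 1. 4a->1: no, bab/ccbbac meet in 1. 4a->2: ok.
ccbbac: 2c undefined. 2c->0: ok.
All examples now run through 5 states with every (state, symbol) defined. Accept strings end in {1,2,3}, Reject strings end in {0,4}; accept={1,2,3}.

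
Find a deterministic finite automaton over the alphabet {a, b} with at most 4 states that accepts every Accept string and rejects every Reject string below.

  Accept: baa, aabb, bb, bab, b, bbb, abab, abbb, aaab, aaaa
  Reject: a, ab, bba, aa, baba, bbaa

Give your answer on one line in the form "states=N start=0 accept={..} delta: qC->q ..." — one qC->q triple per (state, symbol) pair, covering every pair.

State merging on the prefix tree: take the shortest (then alphabetical) example prefix whose next move is undefined and point that move at state 0, else 1, else 2, ...; a target is out if some Accept/Reject pair would then sit in one state with the same input left (inseparable). If every existing state is out, open a new one.
a: 0a undefined. 0a->0: no, b/ab meet in 0 with "b" left. Open state 1: 0a->1.
b: 0b undefined. 0b->0: no, baa/aa meet in 1 with "a" left. 0b->1: no, bb/ab meet in 1 with "b" left. Open state 2: 0b->2.
aa: 1a undefined. 1a->0: no, aaab/ab meet in 1 with "b" left. 1a->1: no, aaab/ab meet in 1 with "b" left. 1a->2: no, b/aa meet in 2. Open state 3: 1a->3.
ab: 1b undefined. 1b->0: no, abab/ab meet in 0. 1b->1: no, abbb/a meet in 1. 1b->2: no, b/ab meet in 2. 1b->3: ok.
ba: 2a undefined. 2a->0: no, baa/a meet in 1. 2a->1: no, baa/ab meet in 3. 2a->2: ok.
bb: 2b undefined. 2b->0: ok.
aaa: 3a undefined. 3a->0: no, aaaa/a meet in 1. 3a->1: no, abab/ab meet in 3. 3a->2: ok.
aab: 3b undefined. 3b->0: ok.
All examples now run through 4 states with every (state, symbol) defined. Accept strings end in {0,2}, Reject strings end in {1,3}; accept={0,2}.

states=4 start=0 accept={0,2} delta: 0a->1 0b->2 1a->3 1b->3 2a->2 2b->0 3a->2 3b->0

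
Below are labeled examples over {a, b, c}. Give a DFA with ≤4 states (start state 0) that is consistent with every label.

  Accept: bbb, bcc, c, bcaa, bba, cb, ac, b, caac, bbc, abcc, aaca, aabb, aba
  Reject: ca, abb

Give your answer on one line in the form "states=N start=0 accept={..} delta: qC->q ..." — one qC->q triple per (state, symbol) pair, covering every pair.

states=4 start=0 accept={0,1,3} delta: 0a->1 0b->0 0c->1 1a->2 1b->3 1c->0 2a->0 2b->0 2c->0 3a->0 3b->2 3c->0

Fold the examples into a partial DFA from state 0: repeatedly fix the first undefined (state, symbol) met by the shortest-then-alphabetical prefix, trying targets in increasing order and rejecting any under which an Accept and a Reject string meet in one state with the same remainder; add a state when all current targets are rejected. Accepting states are where Accept strings end.
a: 0a undefined. 0a->0: no, aaca/ca meet in 0 with "ca" left. Open state 1: 0a->1.
b: 0b undefined. 0b->0: ok.
c: 0c undefined. 0c->0: no, bba/ca meet in 1. 0c->1: ok.
aa: 1a undefined. 1a->0: no, bbb/ca meet in 0. 1a->1: no, c/ca meet in 1. Open state 2: 1a->2.
ab: 1b undefined. 1b->0: no, bbb/abb meet in 0. 1b->1: no, c/abb meet in 1. 1b->2: no, cb/ca meet in 2. Open state 3: 1b->3.
ac: 1c undefined. 1c->0: ok.
aab: 2b undefined. 2b->0: ok.
aac: 2c undefined. 2c->0: ok.
aba: 3a undefined. 3a->0: ok.
abb: 3b undefined. 3b->0: no, bbb/abb meet in 0. 3b->1: no, c/abb meet in 1. 3b->2: ok.
abc: 3c undefined. 3c->0: ok.
caa: 2a undefined. 2a->0: ok.
All examples now run through 4 states with every (state, symbol) defined. Accept strings end in {0,1,3}, Reject strings end in {2}; accept={0,1,3}.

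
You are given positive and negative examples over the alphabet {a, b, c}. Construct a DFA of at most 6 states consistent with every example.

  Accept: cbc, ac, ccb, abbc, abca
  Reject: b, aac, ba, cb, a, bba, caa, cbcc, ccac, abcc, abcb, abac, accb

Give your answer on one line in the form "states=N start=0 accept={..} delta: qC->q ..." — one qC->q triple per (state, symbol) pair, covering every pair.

states=5 start=0 accept={3,4} delta: 0a->1 0b->0 0c->1 1a->0 1b->2 1c->3 2a->0 2b->1 2c->4 3a->0 3b->3 3c->0 4a->3 4b->0 4c->0

Grow the machine one transition at a time. Run the examples from 0; the earliest place one falls off (shortest prefix, ties alphabetical) gets sent to the lowest-numbered state that keeps every Accept/Reject pair distinguishable — a pair clashes when both reach the same state with identical unread suffix — and to a fresh state only if none does.
a: 0a undefined. 0a->0: no, ac/aac meet in 0 with "c" left. Open state 1: 0a->1.
b: 0b undefined. 0b->0: ok.
c: 0c undefined. 0c->0: no, cbc/b meet in 0. 0c->1: ok.
aa: 1a undefined. 1a->0: ok.
ab: 1b undefined. 1b->0: no, cbc/aac meet in 1. 1b->1: no, ccb/abcb meet in 1 with "cb" left. Open state 2: 1b->2.
ac: 1c undefined. 1c->0: no, ac/b meet in 0. 1c->1: no, ac/aac meet in 1. 1c->2: no, ac/cb meet in 2. Open state 3: 1c->3.
aba: 2a undefined. 2a->0: ok.
abb: 2b undefined. 2b->0: no, abbc/aac meet in 1. 2b->1: ok.
abc: 2c undefined. 2c->0: no, cbc/b meet in 0. 2c->1: no, cbc/aac meet in 1. 2c->2: no, cbc/cb meet in 2. 2c->3: no, ccb/abcb meet in 3 with "b" left. Open state 4: 2c->4.
acc: 3c undefined. 3c->0: ok.
cca: 3a undefined. 3a->0: ok.
ccb: 3b undefined. 3b->0: no, ccb/b meet in 0. 3b->1: no, ccb/aac meet in 1. 3b->2: no, ccb/cb meet in 2. 3b->3: ok.
abca: 4a undefined. 4a->0: no, abca/b meet in 0. 4a->1: no, abca/aac meet in 1. 4a->2: no, abca/cb meet in 2. 4a->3: ok.
abcb: 4b undefined. 4b->0: ok.
abcc: 4c undefined. 4c->0: ok.
All examples now run through 5 states with every (state, symbol) defined. Accept strings end in {3,4}, Reject strings end in {0,1,2}; accept={3,4}.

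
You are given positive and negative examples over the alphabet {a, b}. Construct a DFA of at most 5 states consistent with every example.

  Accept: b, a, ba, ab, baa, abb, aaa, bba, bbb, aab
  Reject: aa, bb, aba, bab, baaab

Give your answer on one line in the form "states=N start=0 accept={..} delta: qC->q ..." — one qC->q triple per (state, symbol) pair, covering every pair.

states=3 start=0 accept={1,2} delta: 0a->1 0b->2 1a->0 1b->1 2a->2 2b->0

Fold the examples into a partial DFA from state 0: repeatedly fix the first undefined (state, symbol) met by the shortest-then-alphabetical prefix, trying targets in increasing order and rejecting any under which an Accept and a Reject string meet in one state with the same remainder; add a state when all current targets are rejected. Accepting states are where Accept strings end.
a: 0a undefined. 0a->0: no, a/aa meet in 0. Open state 1: 0a->1.
b: 0b undefined. 0b->0: no, b/bb meet in 0. 0b->1: no, ba/aa meet in 1 with "a" left. Open state 2: 0b->2.
aa: 1a undefined. 1a->0: ok.
ab: 1b undefined. 1b->0: no, a/aba meet in 1. 1b->1: ok.
ba: 2a undefined. 2a->0: no, b/bab meet in 2. 2a->1: no, a/bab meet in 1. 2a->2: ok.
bb: 2b undefined. 2b->0: ok.
All examples now run through 3 states with every (state, symbol) defined. Accept strings end in {1,2}, Reject strings end in {0}; accept={1,2}.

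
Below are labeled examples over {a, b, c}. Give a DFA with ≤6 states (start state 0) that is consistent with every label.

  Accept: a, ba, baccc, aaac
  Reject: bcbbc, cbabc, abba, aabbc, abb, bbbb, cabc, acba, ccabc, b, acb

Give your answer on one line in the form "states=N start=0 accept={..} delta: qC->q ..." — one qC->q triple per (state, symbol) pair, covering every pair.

Fold the examples into a partial DFA from state 0: repeatedly fix the first undefined (state, symbol) met by the shortest-then-alphabetical prefix, trying targets in increasing order and rejecting any under which an Accept and a Reject string meet in one state with the same remainder; add a state when all current targets are rejected. Accepting states are where Accept strings end.
a: 0a undefined. 0a->0: ok.
b: 0b undefined. 0b->0: no, a/abba meet in 0. Open state 1: 0b->1.
c: 0c undefined. 0c->0: no, ba/acba meet in 1 with "a" left. 0c->1: no, aaac/b meet in 1. Open state 2: 0c->2.
ba: 1a undefined. 1a->0: ok.
bb: 1b undefined. 1b->0: no, a/abba meet in 0. 1b->1: no, a/abba meet in 0. 1b->2: no, aaac/abb meet in 2. Open state 3: 1b->3.
bc: 1c undefined. 1c->0: ok.
ca: 2a undefined. 2a->0: no, a/cabc meet in 0. 2a->1: ok.
cb: 2b undefined. 2b->0: no, a/cbabc meet in 0. 2b->1: no, a/cbabc meet in 0. 2b->2: no, aaac/acb meet in 2. 2b->3: ok.
cc: 2c undefined. 2c->0: no, a/ccabc meet in 0. 2c->1: no, a/ccabc meet in 0. 2c->2: ok.
bbb: 3b undefined. 3b->0: ok.
cba: 3a undefined. 3a->0: no, a/cbabc meet in 0. 3a->1: ok.
cabc: 3c undefined. 3c->0: no, a/bcbbc meet in 0. 3c->1: ok.
All examples now run through 4 states with every (state, symbol) defined. Accept strings end in {0,2}, Reject strings end in {1,3}; accept={0,2}.

states=4 start=0 accept={0,2} delta: 0a->0 0b->1 0c->2 1a->0 1b->3 1c->0 2a->1 2b->3 2c->2 3a->1 3b->0 3c->1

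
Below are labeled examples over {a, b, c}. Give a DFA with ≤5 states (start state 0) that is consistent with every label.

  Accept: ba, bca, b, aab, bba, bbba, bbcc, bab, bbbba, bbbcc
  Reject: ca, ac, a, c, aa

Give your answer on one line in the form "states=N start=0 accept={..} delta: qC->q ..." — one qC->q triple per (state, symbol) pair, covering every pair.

states=2 start=0 accept={1} delta: 0a->0 0b->1 0c->0 1a->1 1b->1 1c->1

State merging on the prefix tree: take the shortest (then alphabetical) example prefix whose next move is undefined and point that move at state 0, else 1, else 2, ...; a target is out if some Accept/Reject pair would then sit in one state with the same input left (inseparable). If every existing state is out, open a new one.
a: 0a undefined. 0a->0: ok.
b: 0b undefined. 0b->0: no, ba/a meet in 0. Open state 1: 0b->1.
c: 0c undefined. 0c->0: ok.
ba: 1a undefined. 1a->0: no, ba/ca meet in 0. 1a->1: ok.
bb: 1b undefined. 1b->0: no, bba/ca meet in 0. 1b->1: ok.
bc: 1c undefined. 1c->0: no, bca/ca meet in 0. 1c->1: ok.
All examples now run through 2 states with every (state, symbol) defined. Accept strings end in {1}, Reject strings end in {0}; accept={1}.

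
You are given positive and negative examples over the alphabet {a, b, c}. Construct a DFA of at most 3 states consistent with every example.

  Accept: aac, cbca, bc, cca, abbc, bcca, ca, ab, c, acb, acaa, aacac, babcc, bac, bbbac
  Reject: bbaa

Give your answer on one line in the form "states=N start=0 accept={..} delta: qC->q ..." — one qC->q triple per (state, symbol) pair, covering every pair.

states=3 start=0 accept={0,1} delta: 0a->0 0b->1 0c->0 1a->0 1b->2 1c->0 2a->2 2b->0 2c->0

Grow the machine one transition at a time. Run the examples from 0; the earliest place one falls off (shortest prefix, ties alphabetical) gets sent to the lowest-numbered state that keeps every Accept/Reject pair distinguishable — a pair clashes when both reach the same state with identical unread suffix — and to a fresh state only if none does.
a: 0a undefined. 0a->0: ok.
b: 0b undefined. 0b->0: no, ab/bbaa meet in 0. Open state 1: 0b->1.
c: 0c undefined. 0c->0: ok.
ba: 1a undefined. 1a->0: ok.
bb: 1b undefined. 1b->0: no, aac/bbaa meet in 0. 1b->1: no, aac/bbaa meet in 0. Open state 2: 1b->2.
bc: 1c undefined. 1c->0: ok.
bba: 2a undefined. 2a->0: no, aac/bbaa meet in 0. 2a->1: no, aac/bbaa meet in 0. 2a->2: ok.
bbb: 2b undefined. 2b->0: ok.
abbc: 2c undefined. 2c->0: ok.
All examples now run through 3 states with every (state, symbol) defined. Accept strings end in {0,1}, Reject strings end in {2}; accept={0,1}.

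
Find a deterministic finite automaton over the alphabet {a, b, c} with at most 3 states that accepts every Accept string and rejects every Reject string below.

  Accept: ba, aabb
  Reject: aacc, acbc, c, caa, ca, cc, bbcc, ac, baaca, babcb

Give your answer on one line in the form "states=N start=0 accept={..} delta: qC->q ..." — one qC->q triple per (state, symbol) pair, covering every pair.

Fold the examples into a partial DFA from state 0: repeatedly fix the first undefined (state, symbol) met by the shortest-then-alphabetical prefix, trying targets in increasing order and rejecting any under which an Accept and a Reject string meet in one state with the same remainder; add a state when all current targets are rejected. Accepting states are where Accept strings end.
a: 0a undefined. 0a->0: ok.
b: 0b undefined. 0b->0: ok.
c: 0c undefined. 0c->0: no, ba/aacc meet in 0. Open state 1: 0c->1.
ca: 1a undefined. 1a->0: no, ba/caa meet in 0. 1a->1: ok.
cc: 1c undefined. 1c->0: no, ba/aacc meet in 0. 1c->1: ok.
acb: 1b undefined. 1b->0: no, ba/babcb meet in 0. 1b->1: ok.
All examples now run through 2 states with every (state, symbol) defined. Accept strings end in {0}, Reject strings end in {1}; accept={0}.

states=2 start=0 accept={0} delta: 0a->0 0b->0 0c->1 1a->1 1b->1 1c->1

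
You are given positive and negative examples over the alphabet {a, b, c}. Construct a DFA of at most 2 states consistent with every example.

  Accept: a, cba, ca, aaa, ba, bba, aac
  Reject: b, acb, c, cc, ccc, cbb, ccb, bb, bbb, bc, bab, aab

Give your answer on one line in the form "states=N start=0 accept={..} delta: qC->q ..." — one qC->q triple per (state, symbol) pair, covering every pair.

states=2 start=0 accept={1} delta: 0a->1 0b->0 0c->0 1a->1 1b->0 1c->1

Fold the examples into a partial DFA from state 0: repeatedly fix the first undefined (state, symbol) met by the shortest-then-alphabetical prefix, trying targets in increasing order and rejecting any under which an Accept and a Reject string meet in one state with the same remainder; add a state when all current targets are rejected. Accepting states are where Accept strings end.
a: 0a undefined. 0a->0: no, aac/c meet in 0 with "c" left. Open state 1: 0a->1.
b: 0b undefined. 0b->0: ok.
c: 0c undefined. 0c->0: ok.
aa: 1a undefined. 1a->0: no, aac/b meet in 0. 1a->1: ok.
ac: 1c undefined. 1c->0: no, aac/b meet in 0. 1c->1: ok.
aab: 1b undefined. 1b->0: ok.
All examples now run through 2 states with every (state, symbol) defined. Accept strings end in {1}, Reject strings end in {0}; accept={1}.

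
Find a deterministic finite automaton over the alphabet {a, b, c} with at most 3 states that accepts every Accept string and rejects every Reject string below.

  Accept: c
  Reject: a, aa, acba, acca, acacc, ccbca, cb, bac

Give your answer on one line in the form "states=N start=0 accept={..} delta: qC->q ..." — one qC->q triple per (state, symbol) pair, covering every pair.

Grow the machine one transition at a time. Run the examples from 0; the earliest place one falls off (shortest prefix, ties alphabetical) gets sent to the lowest-numbered state that keeps every Accept/Reject pair distinguishable — a pair clashes when both reach the same state with identical unread suffix — and to a fresh state only if none does.
a: 0a undefined. 0a->0: ok.
b: 0b undefined. 0b->0: no, c/bac meet in 0 with "c" left. Open state 1: 0b->1.
c: 0c undefined. 0c->0: no, c/a meet in 0. 0c->1: ok.
ba: 1a undefined. 1a->0: no, c/bac meet in 1. 1a->1: ok.
cb: 1b undefined. 1b->0: ok.
cc: 1c undefined. 1c->0: no, c/acacc meet in 1. 1c->1: no, c/acca meet in 1. Open state 2: 1c->2.
ccb: 2b undefined. 2b->0: no, c/ccbca meet in 1. 2b->1: ok.
acca: 2a undefined. 2a->0: ok.
acacc: 2c undefined. 2c->0: ok.
All examples now run through 3 states with every (state, symbol) defined. Accept strings end in {1}, Reject strings end in {0,2}; accept={1}.

states=3 start=0 accept={1} delta: 0a->0 0b->1 0c->1 1a->1 1b->0 1c->2 2a->0 2b->1 2c->0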